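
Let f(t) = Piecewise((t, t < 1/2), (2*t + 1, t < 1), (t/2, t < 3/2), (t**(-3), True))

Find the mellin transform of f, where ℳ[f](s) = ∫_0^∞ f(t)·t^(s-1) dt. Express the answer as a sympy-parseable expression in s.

(270*2**s*s**2 - 702*2**s*s - 324*2**s + 49*3**s*s**2 - 275*3**s*s - 162*s**2 + 378*s + 324)/(108*2**s*s*(s**2 - 2*s - 3))
  -1 < Re(s) < 3

linearity at 1/2, 1, 3/2 turns ℳ[f](s) into 4 summed integrals
piece [0, 1/2): integrate t against the kernel
∫ (2*t + 1)·t^(s-1) over [1/2, 1)
∫ over [1, 3/2) of t/2·t^(s-1) joins the sum
segment 3/2 to ∞ holds t**(-3); add its integral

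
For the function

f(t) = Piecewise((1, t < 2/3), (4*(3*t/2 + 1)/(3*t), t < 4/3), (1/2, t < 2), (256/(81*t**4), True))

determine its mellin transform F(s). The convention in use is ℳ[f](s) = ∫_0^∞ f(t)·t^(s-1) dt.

remove the common scale on t first: 1 on [0, 1); 2*(t + 1)/t on [1, 2); 1/2 on [2, 3); …
reversing the common scale on t: 1 on [0, 1/2); (2*t + 1)/t on [1/2, 1); 1/2 on [1, 3/2); …
back out the shared t-power: t on [0, 1/2); 2*t + 1 on [1/2, 1); t/2 on [1, 3/2); …
summing 4 kernel integrals split by 2/3, 4/3, 2 yields ℳ[f](s)
∫ 1·t^(s-1) over [0, 2/3)
∫ 4*(3*t/2 + 1)/(3*t)·t^(s-1) over [2/3, 4/3)
segment 4/3 to 2 holds 1/2; add its integral
on [2, ∞) integrate f = 256/(81*t**4) against the kernel

2**s*(405*2**s*(s - 4)*(s - 1) + 162*2**s*(s - 4) - 32*3**s*s*(s - 1) + 81*3**s*(s - 4)*(s - 1) - 324*s - 486*(s - 4)*(s - 1) + 1296)/(162*3**s*s*(s - 4)*(s - 1))
  0 < Re(s) < 4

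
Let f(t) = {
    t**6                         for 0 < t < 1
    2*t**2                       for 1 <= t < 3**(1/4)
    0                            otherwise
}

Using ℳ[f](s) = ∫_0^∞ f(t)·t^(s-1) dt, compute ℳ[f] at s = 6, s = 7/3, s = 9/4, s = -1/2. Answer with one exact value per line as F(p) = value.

peel off the power substitution: t**3 on [0, 1); 2*t on [1, sqrt(3))
the power substitution comes off first: t**(3/2) on [0, 1); 2*sqrt(t) on [1, 3)
summing 2 kernel integrals split by 1 yields ℳ[f](s)
on [0, 1): add ∫ t**6·t^(s-1) dt
∫ over [1, 3**(1/4)) of 2*t**2·t^(s-1) joins the sum

F(6) = 25/12
F(7/3) = -111/325 + 18*3**(1/12)/13
F(9/4) = -196/561 + 24*3**(1/16)/17
F(-1/2) = -38/33 + 4*3**(3/8)/3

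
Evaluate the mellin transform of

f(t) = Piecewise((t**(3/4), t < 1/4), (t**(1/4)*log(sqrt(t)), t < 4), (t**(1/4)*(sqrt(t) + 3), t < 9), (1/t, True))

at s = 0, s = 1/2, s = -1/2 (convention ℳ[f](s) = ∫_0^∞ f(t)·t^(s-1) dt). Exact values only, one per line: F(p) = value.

back out the power substitution: t**(3/2) on [0, 1/2); sqrt(t)*log(t) on [1/2, 2); sqrt(t)*(t + 3) on [2, 3); …
reversing the shared t-power: t on [0, 1/2); log(t) on [1/2, 2); t + 3 on [2, 3); …
along the cuts 1/4, 4, 9, ℳ[f](s) splits into 4 integrals
segment 0 to 1/4 holds t**(3/4); add its integral
over [1/4, 4), the kernel integral of t**(1/4)*log(sqrt(t)) enters the sum
∫ t**(1/4)*(sqrt(t) + 3)·t^(s-1) over [4, 9)
on [9, ∞): add ∫ 1/t·t^(s-1) dt

F(0) = sqrt(2)*(-330 + sqrt(2) + 108*log(2) + 144*sqrt(6))/18
F(1/2) = sqrt(2)*(-1139 + 30*sqrt(2) + 270*log(2) + 864*sqrt(6))/90
F(-1/2) = sqrt(2)*(-486*log(2) + sqrt(2) + 648)/81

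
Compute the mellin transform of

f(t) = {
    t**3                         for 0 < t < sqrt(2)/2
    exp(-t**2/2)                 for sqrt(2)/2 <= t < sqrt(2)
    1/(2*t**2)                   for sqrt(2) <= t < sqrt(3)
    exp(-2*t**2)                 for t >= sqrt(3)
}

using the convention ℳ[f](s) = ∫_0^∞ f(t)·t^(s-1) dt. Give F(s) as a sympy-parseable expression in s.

reversing the power substitution: t**(3/2) on [0, 1/2); exp(-t/2) on [1/2, 2); 1/(2*t) on [2, 3); …
f breaks at sqrt(2)/2, sqrt(2), sqrt(3) into 4 integrals to sum
on [0, sqrt(2)/2) integrate f = t**3 against the kernel
segment [sqrt(2)/2, sqrt(2)) carries exp(-t**2/2); integrate it
between sqrt(2) and sqrt(3) the integrand is 1/(2*t**2)·t^(s-1)
between sqrt(3) and ∞ the integrand is exp(-2*t**2)·t^(s-1)

(sqrt(3)/6)**s*(-6*2**s*6**(s/2)*(s - 2)*(s + 3)*uppergamma(s/2, 1) + 6*6**(s/2)*(s - 2)*(s + 3)*uppergamma(s/2, 6) + 3*sqrt(2)*6**(s/2)*(s - 2) + 2*6**s*(s + 3) + 6*(2*sqrt(6))**s*(s - 2)*(s + 3)*uppergamma(s/2, 1/4) - 3*(2*sqrt(6))**s*(s + 3))/(12*(s - 2)*(s + 3))
  Re(s) > -3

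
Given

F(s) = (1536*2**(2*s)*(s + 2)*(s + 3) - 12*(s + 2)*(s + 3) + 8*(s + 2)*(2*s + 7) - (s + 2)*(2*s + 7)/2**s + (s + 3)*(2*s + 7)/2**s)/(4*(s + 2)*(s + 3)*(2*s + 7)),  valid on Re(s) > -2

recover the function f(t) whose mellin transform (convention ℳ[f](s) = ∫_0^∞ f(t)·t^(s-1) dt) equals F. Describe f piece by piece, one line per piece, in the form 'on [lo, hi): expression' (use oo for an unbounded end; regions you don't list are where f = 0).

on [0, 1/2): t**2
on [1/2, 1): 2*t**3
on [1, 4): 3*t**(7/2)/2

treat the 3 regions marked off by 1/2, 1 separately and sum
segment 0 to 1/2 holds t**2; add its integral
[1/2, 1) adds the kernel integral of 2*t**3
on [1, 4) integrate f = 3*t**(7/2)/2 against the kernel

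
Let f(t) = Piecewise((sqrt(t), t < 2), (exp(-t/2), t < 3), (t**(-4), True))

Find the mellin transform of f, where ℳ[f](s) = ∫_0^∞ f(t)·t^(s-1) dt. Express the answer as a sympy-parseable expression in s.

integrate the 3 segments split at 2, 3, then add the results
over [0, 2), the kernel integral of sqrt(t) enters the sum
for t in [2, 3): the term is ∫ exp(-t/2)·t^(s-1)
segment [3, ∞) carries t**(-4); integrate it

(2**s*(s - 4)*(2*s + 1)*uppergamma(s, 1) - 2**s*(s - 4)*(2*s + 1)*uppergamma(s, 3/2) + 2*2**(s + 1/2)*(s - 4) - 3**s*(2*s + 1)/81)/((s - 4)*(2*s + 1))
  -1/2 < Re(s) < 4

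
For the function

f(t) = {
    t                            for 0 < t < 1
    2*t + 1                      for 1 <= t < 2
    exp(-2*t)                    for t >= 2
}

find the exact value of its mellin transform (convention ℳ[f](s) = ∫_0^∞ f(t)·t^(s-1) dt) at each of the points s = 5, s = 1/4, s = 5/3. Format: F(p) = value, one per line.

split f at 1, 2: ℳ[f](s) collects 3 kernel integrals
[0, 1) adds the kernel integral of t
on [1, 2): add ∫ (2*t + 1)·t^(s-1) dt
∫ exp(-2*t)·t^(s-1) over [2, ∞)

F(5) = 103*exp(-4)/4 + 821/30
F(1/4) = -24/5 + 2**(3/4)*uppergamma(1/4, 4)/2 + 36*2**(1/4)/5
F(5/3) = -39/40 + 2**(1/3)*uppergamma(5/3, 4)/4 + 21*2**(2/3)/5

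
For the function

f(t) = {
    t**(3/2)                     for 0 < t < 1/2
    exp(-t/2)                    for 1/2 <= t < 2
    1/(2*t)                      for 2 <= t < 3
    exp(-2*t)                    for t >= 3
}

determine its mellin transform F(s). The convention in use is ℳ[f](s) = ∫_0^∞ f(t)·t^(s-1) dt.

linearity at 1/2, 2, 3 turns ℳ[f](s) into 4 summed integrals
over [0, 1/2), the kernel integral of t**(3/2) enters the sum
segment 1/2 to 2 holds exp(-t/2); add its integral
segment 2 to 3 holds 1/(2*t); add its integral
∫ exp(-2*t)·t^(s-1) over [3, ∞)

(12*24**s*(s - 1)*(2*s + 3)*uppergamma(s, 1/4) - 12*24**s*(s - 1)*(2*s + 3)*uppergamma(s, 1) - 3*24**s*(2*s + 3) + 2*36**s*(2*s + 3) + 12*6**s*(s - 1)*(2*s + 3)*uppergamma(s, 6) + 6*sqrt(2)*6**s*(s - 1))/(12*12**s*(s - 1)*(2*s + 3))
  Re(s) > -3/2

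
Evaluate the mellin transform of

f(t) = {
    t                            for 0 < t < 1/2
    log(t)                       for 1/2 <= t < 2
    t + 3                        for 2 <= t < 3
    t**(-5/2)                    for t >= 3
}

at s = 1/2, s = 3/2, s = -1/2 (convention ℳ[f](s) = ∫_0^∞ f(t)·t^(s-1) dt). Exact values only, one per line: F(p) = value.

breakpoints 1/2, 2, 3: one integral from each of the 4 segments
for t in [0, 1/2): the term is ∫ t·t^(s-1)
[1/2, 2) adds the kernel integral of log(t)
∫ over [2, 3) of (t + 3)·t^(s-1) joins the sum
between 3 and ∞ the integrand is t**(-5/2)·t^(s-1)

F(1/2) = sqrt(2)*(-330 + sqrt(2) + 108*log(2) + 144*sqrt(6))/36
F(3/2) = sqrt(2)*(-1139 + 30*sqrt(2) + 270*log(2) + 864*sqrt(6))/180
F(-1/2) = sqrt(2)*(-486*log(2) + sqrt(2) + 648)/162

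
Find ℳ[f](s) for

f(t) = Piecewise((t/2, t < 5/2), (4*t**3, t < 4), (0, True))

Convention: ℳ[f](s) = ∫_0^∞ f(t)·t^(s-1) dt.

(1024*2**(3*s)*(s + 1) - 250*5**s*(s + 1) + 5*5**s*(s + 3))/(4*2**s*(s + 1)*(s + 3))
  Re(s) > -1

decompose at 5/2; ℳ[f](s) sums the 2 pieces' integrals
on [0, 5/2) integrate f = t/2 against the kernel
between 5/2 and 4 the integrand is 4*t**3·t^(s-1)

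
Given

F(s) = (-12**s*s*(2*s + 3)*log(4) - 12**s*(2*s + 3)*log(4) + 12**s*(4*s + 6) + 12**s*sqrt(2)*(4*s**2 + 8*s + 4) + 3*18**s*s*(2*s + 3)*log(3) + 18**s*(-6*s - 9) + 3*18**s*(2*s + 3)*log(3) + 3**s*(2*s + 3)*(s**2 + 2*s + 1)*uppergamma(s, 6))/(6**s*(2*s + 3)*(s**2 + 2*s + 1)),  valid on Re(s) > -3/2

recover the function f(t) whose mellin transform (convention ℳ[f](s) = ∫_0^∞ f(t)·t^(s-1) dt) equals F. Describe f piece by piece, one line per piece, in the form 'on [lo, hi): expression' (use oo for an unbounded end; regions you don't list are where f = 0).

on [0, 2): t**(3/2)
on [2, 3): t*log(t)
on [3, oo): exp(-2*t)

integrate the 3 segments split at 2, 3, then add the results
segment 0 to 2 holds t**(3/2); add its integral
the [2, 3) slice contributes ∫ t*log(t)·t^(s-1) dt
∫ exp(-2*t)·t^(s-1) over [3, ∞)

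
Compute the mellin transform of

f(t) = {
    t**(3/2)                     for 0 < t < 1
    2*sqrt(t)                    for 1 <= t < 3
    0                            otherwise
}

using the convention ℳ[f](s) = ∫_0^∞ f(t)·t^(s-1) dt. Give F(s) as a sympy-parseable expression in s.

(4*sqrt(3)*3**s*(2*s + 3) - 4*s - 10)/((2*s + 1)*(2*s + 3))
  Re(s) > -3/2

f breaks at 1 into 2 integrals to sum
∫ t**(3/2)·t^(s-1) over [0, 1)
segment [1, 3) carries 2*sqrt(t); integrate it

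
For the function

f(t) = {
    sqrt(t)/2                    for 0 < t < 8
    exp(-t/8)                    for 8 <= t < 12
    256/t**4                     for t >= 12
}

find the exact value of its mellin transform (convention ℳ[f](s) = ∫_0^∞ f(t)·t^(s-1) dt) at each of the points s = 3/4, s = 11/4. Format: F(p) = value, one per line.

undo the common scale on t: sqrt(2)*sqrt(t)/2 on [0, 4); exp(-t/4) on [4, 6); 16/t**4 on [6, ∞)
undo the common scale on t: sqrt(t) on [0, 2); exp(-t/2) on [2, 3); t**(-4) on [3, ∞)
decompose at 8, 12; ℳ[f](s) sums the 3 pieces' integrals
piece [0, 8): integrate sqrt(t)/2 against the kernel
segment 8 to 12 holds exp(-t/8); add its integral
segment [12, ∞) carries 256/t**4; integrate it

F(3/4) = -4*2**(1/4)*uppergamma(3/4, 3/2) + 8*sqrt(2)*3**(3/4)/1053 + 4*2**(1/4)*uppergamma(3/4, 1) + 16*2**(3/4)/5
F(11/4) = -256*2**(1/4)*uppergamma(11/4, 3/2) + 128*sqrt(2)*3**(3/4)/45 + 1024*2**(3/4)/13 + 256*2**(1/4)*uppergamma(11/4, 1)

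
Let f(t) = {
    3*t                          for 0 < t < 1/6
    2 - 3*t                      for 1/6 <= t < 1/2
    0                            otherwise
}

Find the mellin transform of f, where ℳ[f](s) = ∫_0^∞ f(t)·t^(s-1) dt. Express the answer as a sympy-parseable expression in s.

back out the common scale on t: t on [0, 1/2); 2 - t on [1/2, 3/2)
along the cuts 1/6, ℳ[f](s) splits into 2 integrals
over [0, 1/6), the kernel integral of 3*t enters the sum
[1/6, 1/2) adds the kernel integral of (2 - 3*t)

(3**s*s/2 + 2*3**s - s - 2)/(6**s*s*(s + 1))
  Re(s) > -1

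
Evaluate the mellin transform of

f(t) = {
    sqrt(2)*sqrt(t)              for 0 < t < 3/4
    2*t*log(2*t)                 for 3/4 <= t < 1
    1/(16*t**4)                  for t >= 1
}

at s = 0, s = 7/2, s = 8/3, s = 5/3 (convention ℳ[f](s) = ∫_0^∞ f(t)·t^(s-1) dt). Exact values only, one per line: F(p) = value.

the common scale on t comes off first: sqrt(t) on [0, 3/2); t*log(t) on [3/2, 2); t**(-4) on [2, ∞)
cuts at 3/4, 1: linearity sums the 3 kernel integrals
[0, 3/4) adds the kernel integral of sqrt(2)*sqrt(t)
on [3/4, 1) integrate f = 2*t*log(2*t) against the kernel
piece [1, ∞): integrate 1/(16*t**4) against the kernel

F(0) = -31/64 + log(8*sqrt(6)/9) + sqrt(6)
F(7/2) = -9*sqrt(3)*log(3)/128 + 17/648 + sqrt(3)/64 + 9*sqrt(3)*log(2)/128 + 81*sqrt(2)/1024 + 4*log(2)/9
F(8/3) = -81*6**(2/3)*log(3)/1408 - 789/7744 + 243*6**(2/3)/15488 + 81*6**(2/3)*log(2)/1408 + 81*6**(1/6)/608 + 6*log(2)/11
F(5/3) = -27*6**(2/3)*log(3)/256 - 57/224 + 81*6**(2/3)/2048 + 27*6**(2/3)*log(2)/256 + 27*6**(1/6)/104 + 3*log(2)/4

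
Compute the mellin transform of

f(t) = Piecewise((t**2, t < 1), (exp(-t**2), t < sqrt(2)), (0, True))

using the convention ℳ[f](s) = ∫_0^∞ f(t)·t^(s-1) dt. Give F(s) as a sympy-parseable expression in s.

((s + 2)*uppergamma(s/2, 1) - (s + 2)*uppergamma(s/2, 2) + 2)/(2*(s + 2))
  Re(s) > -2

undo the power substitution: t on [0, 1); exp(-t) on [1, 2)
linearity at 1 turns ℳ[f](s) into 2 summed integrals
the [0, 1) slice contributes ∫ t**2·t^(s-1) dt
segment 1 to sqrt(2) holds exp(-t**2); add its integral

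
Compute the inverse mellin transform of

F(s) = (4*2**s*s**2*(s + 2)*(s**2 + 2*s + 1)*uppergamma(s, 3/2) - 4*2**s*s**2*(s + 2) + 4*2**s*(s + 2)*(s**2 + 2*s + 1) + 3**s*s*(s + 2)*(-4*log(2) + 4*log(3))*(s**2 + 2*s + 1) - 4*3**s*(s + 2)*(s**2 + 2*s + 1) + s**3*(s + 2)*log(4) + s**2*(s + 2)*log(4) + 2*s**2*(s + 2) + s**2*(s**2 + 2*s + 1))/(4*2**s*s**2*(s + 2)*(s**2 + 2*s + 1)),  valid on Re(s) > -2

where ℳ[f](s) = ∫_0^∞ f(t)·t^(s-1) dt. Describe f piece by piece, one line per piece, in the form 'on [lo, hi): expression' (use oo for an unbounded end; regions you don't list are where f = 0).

f breaks at 1/2, 1, 3/2 into 4 integrals to sum
for t in [0, 1/2): the term is ∫ t**2·t^(s-1)
on [1/2, 1): add ∫ t*log(t)·t^(s-1) dt
piece [1, 3/2): integrate log(t) against the kernel
piece [3/2, ∞): integrate exp(-t) against the kernel

on [0, 1/2): t**2
on [1/2, 1): t*log(t)
on [1, 3/2): log(t)
on [3/2, oo): exp(-t)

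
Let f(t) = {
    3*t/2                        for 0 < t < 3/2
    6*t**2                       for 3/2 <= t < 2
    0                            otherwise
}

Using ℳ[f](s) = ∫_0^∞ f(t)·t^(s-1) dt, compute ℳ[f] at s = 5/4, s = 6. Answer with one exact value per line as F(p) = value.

breakpoints 3/2: one integral from each of the 2 segments
on [0, 3/2) integrate f = 3*t/2 against the kernel
over [3/2, 2), the kernel integral of 6*t**2 enters the sum

F(5/4) = 3*2**(1/4)*(-41*sqrt(2)*3**(1/4) + 256)/52
F(6) = 1264719/7168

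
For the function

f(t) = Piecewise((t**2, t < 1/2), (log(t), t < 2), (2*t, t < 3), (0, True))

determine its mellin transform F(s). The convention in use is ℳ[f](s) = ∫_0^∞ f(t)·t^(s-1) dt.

linearity at 1/2, 2 turns ℳ[f](s) into 3 summed integrals
∫ over [0, 1/2) of t**2·t^(s-1) joins the sum
piece [1/2, 2): integrate log(t) against the kernel
over [2, 3), the kernel integral of 2*t enters the sum

(-16*2**(2*s)*s**2*(s + 2) + 4*2**(2*s)*s*(s + 1)*(s + 2)*log(2) - 4*2**(2*s)*(s + 1)*(s + 2) + 24*6**s*s**2*(s + 2) + s**2*(s + 1) + 4*s*(s + 1)*(s + 2)*log(2) + 4*(s + 1)*(s + 2))/(4*2**s*s**2*(s + 1)*(s + 2))
  Re(s) > -2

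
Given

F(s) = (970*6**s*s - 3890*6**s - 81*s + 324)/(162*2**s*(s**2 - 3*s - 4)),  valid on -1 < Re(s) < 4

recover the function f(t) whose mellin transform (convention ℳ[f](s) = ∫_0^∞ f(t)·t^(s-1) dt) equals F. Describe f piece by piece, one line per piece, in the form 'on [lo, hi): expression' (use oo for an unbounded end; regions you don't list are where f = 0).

decompose at 1/2, 3; ℳ[f](s) sums the 3 pieces' integrals
[0, 1/2) adds the kernel integral of t
∫ 2*t·t^(s-1) over [1/2, 3)
on [3, ∞): add ∫ t**(-4)·t^(s-1) dt

on [0, 1/2): t
on [1/2, 3): 2*t
on [3, oo): t**(-4)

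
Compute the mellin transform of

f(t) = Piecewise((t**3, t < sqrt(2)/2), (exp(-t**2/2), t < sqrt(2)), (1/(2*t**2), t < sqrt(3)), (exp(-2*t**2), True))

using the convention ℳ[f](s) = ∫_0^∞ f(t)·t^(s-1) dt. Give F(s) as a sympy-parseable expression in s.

invert the power substitution to get t**(3/2) on [0, 1/2); exp(-t/2) on [1/2, 2); 1/(2*t) on [2, 3); …
linearity at sqrt(2)/2, sqrt(2), sqrt(3) turns ℳ[f](s) into 4 summed integrals
for t in [0, sqrt(2)/2): the term is ∫ t**3·t^(s-1)
piece [sqrt(2)/2, sqrt(2)): integrate exp(-t**2/2) against the kernel
for t in [sqrt(2), sqrt(3)): the term is ∫ 1/(2*t**2)·t^(s-1)
segment [sqrt(3), ∞) carries exp(-2*t**2); integrate it

(sqrt(3)/6)**s*(-6*2**s*6**(s/2)*(s - 2)*(s + 3)*uppergamma(s/2, 1) + 6*6**(s/2)*(s - 2)*(s + 3)*uppergamma(s/2, 6) + 3*sqrt(2)*6**(s/2)*(s - 2) + 2*6**s*(s + 3) + 6*(2*sqrt(6))**s*(s - 2)*(s + 3)*uppergamma(s/2, 1/4) - 3*(2*sqrt(6))**s*(s + 3))/(12*(s - 2)*(s + 3))
  Re(s) > -3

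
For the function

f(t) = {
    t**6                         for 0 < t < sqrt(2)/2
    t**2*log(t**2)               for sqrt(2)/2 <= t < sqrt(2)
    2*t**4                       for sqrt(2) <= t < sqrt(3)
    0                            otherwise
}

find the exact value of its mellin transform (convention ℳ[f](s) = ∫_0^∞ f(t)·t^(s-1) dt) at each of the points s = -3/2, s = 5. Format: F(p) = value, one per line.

back out the shared t-power: t**4 on [0, sqrt(2)/2); log(t**2) on [sqrt(2)/2, sqrt(2)); 2*t**2 on [sqrt(2), sqrt(3))
reversing the power substitution: t**2 on [0, 1/2); log(t) on [1/2, 2); 2*t on [2, 3)
the 3 pieces separated at sqrt(2)/2, sqrt(2) each add one integral
the [0, sqrt(2)/2) slice contributes ∫ t**6·t^(s-1) dt
over [sqrt(2)/2, sqrt(2)), the kernel integral of t**2*log(t**2) enters the sum
the [sqrt(2), sqrt(3)) slice contributes ∫ 2*t**4·t^(s-1) dt

F(-3/2) = 2**(3/4)*(-864*sqrt(2) + log(2**(180 + 180*sqrt(2))) + 216*6**(1/4) + 725)/180
F(5) = sqrt(2)*(-1204015 + 357588*log(2) + 2794176*sqrt(6))/310464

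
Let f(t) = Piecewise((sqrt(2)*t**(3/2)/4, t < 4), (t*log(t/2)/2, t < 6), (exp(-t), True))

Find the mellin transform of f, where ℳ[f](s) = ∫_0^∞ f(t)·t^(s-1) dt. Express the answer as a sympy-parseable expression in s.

remove the common scale on t first: t**(3/2) on [0, 2); t*log(t) on [2, 3); exp(-2*t) on [3, ∞)
the 3 pieces separated at 4, 6 each add one integral
[0, 4) adds the kernel integral of sqrt(2)*t**(3/2)/4
∫ t*log(t/2)/2·t^(s-1) over [4, 6)
∫ over [6, ∞) of exp(-t)·t^(s-1) joins the sum

(-12**s*s*(2*s + 3)*log(4) - 12**s*(2*s + 3)*log(4) + 12**s*(4*s + 6) + 12**s*sqrt(2)*(4*s**2 + 8*s + 4) + 3*18**s*s*(2*s + 3)*log(3) + 18**s*(-6*s - 9) + 3*18**s*(2*s + 3)*log(3) + 3**s*(2*s + 3)*(s**2 + 2*s + 1)*uppergamma(s, 6))/(3**s*(2*s + 3)*(s**2 + 2*s + 1))
  Re(s) > -3/2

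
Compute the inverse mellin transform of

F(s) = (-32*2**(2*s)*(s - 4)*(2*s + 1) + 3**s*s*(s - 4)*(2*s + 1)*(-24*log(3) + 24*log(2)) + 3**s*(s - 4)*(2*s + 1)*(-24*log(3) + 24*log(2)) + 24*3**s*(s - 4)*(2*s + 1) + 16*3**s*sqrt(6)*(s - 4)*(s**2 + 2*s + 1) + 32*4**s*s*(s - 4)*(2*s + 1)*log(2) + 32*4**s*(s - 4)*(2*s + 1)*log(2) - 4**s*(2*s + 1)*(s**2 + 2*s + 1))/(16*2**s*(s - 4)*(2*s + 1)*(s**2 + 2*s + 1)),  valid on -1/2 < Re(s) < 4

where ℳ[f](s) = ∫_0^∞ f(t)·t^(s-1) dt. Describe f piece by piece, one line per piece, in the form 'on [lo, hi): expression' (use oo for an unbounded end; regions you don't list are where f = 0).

integrate the 3 segments split at 3/2, 2, then add the results
segment 0 to 3/2 holds sqrt(t); add its integral
[3/2, 2) adds the kernel integral of t*log(t)
segment 2 to ∞ holds t**(-4); add its integral

on [0, 3/2): sqrt(t)
on [3/2, 2): t*log(t)
on [2, oo): t**(-4)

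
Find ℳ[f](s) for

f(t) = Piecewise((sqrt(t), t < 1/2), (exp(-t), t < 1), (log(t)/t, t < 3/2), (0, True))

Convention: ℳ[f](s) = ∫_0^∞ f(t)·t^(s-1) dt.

(3*2**s*(2*s + 1)*(s**2 - 2*s + 1)*uppergamma(s, 1/2) - 3*2**s*(2*s + 1)*(s**2 - 2*s + 1)*uppergamma(s, 1) + 3*2**s*(2*s + 1) + 3**s*s*(2*s + 1)*(-2*log(2) + 2*log(3)) - 2*3**s*(2*s + 1) + 3**s*(2*s + 1)*(-2*log(3) + 2*log(2)) + 3*sqrt(2)*(s**2 - 2*s + 1))/(3*2**s*(2*s + 1)*(s**2 - 2*s + 1))
  Re(s) > -1/2

along the cuts 1/2, 1, ℳ[f](s) splits into 3 integrals
over [0, 1/2), the kernel integral of sqrt(t) enters the sum
on [1/2, 1): add ∫ exp(-t)·t^(s-1) dt
∫ log(t)/t·t^(s-1) over [1, 3/2)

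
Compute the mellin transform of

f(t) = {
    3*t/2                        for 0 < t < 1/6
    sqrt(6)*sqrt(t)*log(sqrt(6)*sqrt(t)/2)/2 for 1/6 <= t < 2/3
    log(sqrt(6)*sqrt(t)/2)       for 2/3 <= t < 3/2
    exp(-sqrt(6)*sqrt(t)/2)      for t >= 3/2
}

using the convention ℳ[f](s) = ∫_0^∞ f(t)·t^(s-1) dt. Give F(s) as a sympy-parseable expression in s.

the common scale on t comes off first: t on [0, 1/4); sqrt(t)*log(sqrt(t)) on [1/4, 1); log(sqrt(t)) on [1, 9/4); …
back out the power substitution: t**2 on [0, 1/2); t*log(t) on [1/2, 1); log(t) on [1, 3/2); …
along the cuts 1/6, 2/3, 3/2, ℳ[f](s) splits into 4 integrals
on [0, 1/6) integrate f = 3*t/2 against the kernel
on [1/6, 2/3) integrate f = sqrt(6)*sqrt(t)*log(sqrt(6)*sqrt(t)/2)/2 against the kernel
over [2/3, 3/2), the kernel integral of log(sqrt(6)*sqrt(t)/2) enters the sum
over [3/2, ∞), the kernel integral of exp(-sqrt(6)*sqrt(t)/2) enters the sum

(8*2**(2*s)*s**2*(s + 1)*(4*s**2 + 4*s + 1)*uppergamma(2*s, 3/2) - 8*2**(2*s)*s**2*(s + 1) + 2*2**(2*s)*(s + 1)*(4*s**2 + 4*s + 1) + 9**s*s*(s + 1)*(-4*log(2) + 4*log(3))*(4*s**2 + 4*s + 1) - 2*9**s*(s + 1)*(4*s**2 + 4*s + 1) + 8*s**3*(s + 1)*log(2) + 4*s**2*(s + 1)*log(2) + 4*s**2*(s + 1) + s**2*(4*s**2 + 4*s + 1))/(4*6**s*s**2*(s + 1)*(4*s**2 + 4*s + 1))
  Re(s) > -1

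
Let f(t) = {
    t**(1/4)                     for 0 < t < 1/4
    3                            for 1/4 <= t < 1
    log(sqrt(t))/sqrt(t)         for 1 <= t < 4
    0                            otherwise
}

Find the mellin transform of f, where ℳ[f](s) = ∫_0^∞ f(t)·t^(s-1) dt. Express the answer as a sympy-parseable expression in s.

(16**s*s*(2*s - 1)*(4*s + 1)*log(2) - 16**s*s*(4*s + 1) + 2**(2*s + 1)*s*(4*s + 1) + 4**s*(2*s - 1)**2*(12*s + 3) + 2*sqrt(2)*s*(2*s - 1)**2 + (-12*s - 3)*(2*s - 1)**2)/(4**s*s*(2*s - 1)**2*(4*s + 1))
  Re(s) > -1/4

invert the power substitution to get sqrt(t) on [0, 1/2); 3 on [1/2, 1); log(t)/t on [1, 2)
back out the shared t-power: t**(3/2) on [0, 1/2); 3*t on [1/2, 1); log(t) on [1, 2)
integrate the 3 segments split at 1/4, 1, then add the results
piece [0, 1/4): integrate t**(1/4) against the kernel
for t in [1/4, 1): the term is ∫ 3·t^(s-1)
∫ log(sqrt(t))/sqrt(t)·t^(s-1) over [1, 4)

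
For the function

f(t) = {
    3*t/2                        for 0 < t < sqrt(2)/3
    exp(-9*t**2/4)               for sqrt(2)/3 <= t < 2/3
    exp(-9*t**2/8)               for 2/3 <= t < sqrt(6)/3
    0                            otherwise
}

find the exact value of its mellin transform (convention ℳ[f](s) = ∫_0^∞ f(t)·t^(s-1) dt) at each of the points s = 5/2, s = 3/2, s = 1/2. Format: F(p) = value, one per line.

F(5/2) = 2*2**(1/4)*sqrt(3)*(-14*sqrt(2)*uppergamma(5/4, 3/4) - 7*2**(1/4)*uppergamma(5/4, 1) + sqrt(2) + 7*2**(1/4)*uppergamma(5/4, 1/2) + 14*sqrt(2)*uppergamma(5/4, 1/2))/189
F(3/2) = 2**(3/4)*sqrt(3)*(-sqrt(2)*uppergamma(3/4, 3/4)/9 - 2**(3/4)*uppergamma(3/4, 1)/18 + sqrt(2)/45 + 2**(3/4)*uppergamma(3/4, 1/2)/18 + sqrt(2)*uppergamma(3/4, 1/2)/9)
F(1/2) = 2**(1/4)*sqrt(3)*(-sqrt(2)*uppergamma(1/4, 3/4)/6 - 2**(1/4)*uppergamma(1/4, 1)/6 + 2**(1/4)*uppergamma(1/4, 1/2)/6 + sqrt(2)*uppergamma(1/4, 1/2)/6 + sqrt(2)/9)

remove the common scale on t first: t on [0, sqrt(2)/2); exp(-t**2) on [sqrt(2)/2, 1); exp(-t**2/2) on [1, sqrt(6)/2)
strip the power substitution: sqrt(t) on [0, 1/2); exp(-t) on [1/2, 1); exp(-t/2) on [1, 3/2)
along the cuts sqrt(2)/3, 2/3, ℳ[f](s) splits into 3 integrals
the [0, sqrt(2)/3) slice contributes ∫ 3*t/2·t^(s-1) dt
on [sqrt(2)/3, 2/3) integrate f = exp(-9*t**2/4) against the kernel
on [2/3, sqrt(6)/3): add ∫ exp(-9*t**2/8)·t^(s-1) dt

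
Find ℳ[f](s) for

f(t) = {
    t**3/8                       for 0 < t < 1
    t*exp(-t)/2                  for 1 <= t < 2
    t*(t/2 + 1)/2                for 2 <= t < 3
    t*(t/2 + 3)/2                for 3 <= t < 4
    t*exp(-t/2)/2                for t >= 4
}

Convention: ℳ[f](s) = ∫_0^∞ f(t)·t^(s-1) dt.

strip the common scale on t: t**3 on [0, 1/2); t*exp(-2*t) on [1/2, 1); t*(t + 1) on [1, 3/2); …
remove the shared t-power first: t**2 on [0, 1/2); exp(-2*t) on [1/2, 1); t + 1 on [1, 3/2); …
linearity at 1, 2, 3, 4 turns ℳ[f](s) into 5 summed integrals
segment 0 to 1 holds t**3/8; add its integral
the [1, 2) slice contributes ∫ t*exp(-t)/2·t^(s-1) dt
on [2, 3): add ∫ t*(t/2 + 1)/2·t^(s-1) dt
on [3, 4) integrate f = t*(t/2 + 3)/2 against the kernel
between 4 and ∞ the integrand is t*exp(-t/2)/2·t^(s-1)

(80*2**(2*s)*(s + 1)*(s + 3) + 48*2**(2*s)*(s + 3) + 8*2**s*(s + 1)*(s + 2)*(s + 3)*uppergamma(s + 1, 2) - 16*2**s*(s + 1)*(s + 3) - 8*2**s*(s + 3) - 24*3**s*(s + 1)*(s + 3) - 24*3**s*(s + 3) + 4*(s + 1)*(s + 2)*(s + 3)*uppergamma(s + 1, 1) - 4*(s + 1)*(s + 2)*(s + 3)*uppergamma(s + 1, 2) + (s + 1)*(s + 2))/(8*(s + 1)*(s + 2)*(s + 3))
  Re(s) > -3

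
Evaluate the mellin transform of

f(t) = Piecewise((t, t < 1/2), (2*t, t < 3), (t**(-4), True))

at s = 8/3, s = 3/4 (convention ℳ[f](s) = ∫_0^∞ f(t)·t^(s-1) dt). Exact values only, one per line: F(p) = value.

along the cuts 1/2, 3, ℳ[f](s) splits into 3 integrals
segment [0, 1/2) carries t; integrate it
segment [1/2, 3) carries 2*t; integrate it
∫ t**(-4)·t^(s-1) over [3, ∞)

F(8/3) = 2**(1/3)*(-9 + 3910*6**(2/3))/528
F(3/4) = 2**(1/4)*(-1053 + 12650*6**(3/4))/7371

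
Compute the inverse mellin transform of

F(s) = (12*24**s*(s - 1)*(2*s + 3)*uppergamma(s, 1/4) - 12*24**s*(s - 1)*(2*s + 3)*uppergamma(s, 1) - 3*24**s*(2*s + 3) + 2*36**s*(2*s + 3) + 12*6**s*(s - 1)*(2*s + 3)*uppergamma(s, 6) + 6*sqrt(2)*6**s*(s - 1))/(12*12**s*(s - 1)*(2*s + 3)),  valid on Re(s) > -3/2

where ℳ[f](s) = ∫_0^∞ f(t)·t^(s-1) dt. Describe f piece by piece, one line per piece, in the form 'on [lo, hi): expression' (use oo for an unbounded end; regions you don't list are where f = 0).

summing 4 kernel integrals split by 1/2, 2, 3 yields ℳ[f](s)
on [0, 1/2): add ∫ t**(3/2)·t^(s-1) dt
[1/2, 2) adds the kernel integral of exp(-t/2)
∫ 1/(2*t)·t^(s-1) over [2, 3)
segment [3, ∞) carries exp(-2*t); integrate it

on [0, 1/2): t**(3/2)
on [1/2, 2): exp(-t/2)
on [2, 3): 1/(2*t)
on [3, oo): exp(-2*t)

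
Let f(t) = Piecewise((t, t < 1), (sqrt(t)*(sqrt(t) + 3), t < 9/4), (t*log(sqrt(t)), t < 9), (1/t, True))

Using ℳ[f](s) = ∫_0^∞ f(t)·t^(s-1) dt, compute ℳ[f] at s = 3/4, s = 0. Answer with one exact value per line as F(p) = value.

the shared t-power comes off first: sqrt(t) on [0, 1); sqrt(t) + 3 on [1, 9/4); sqrt(t)*log(sqrt(t)) on [9/4, 9); …
peel off the power substitution: t on [0, 1); t + 3 on [1, 3/2); t*log(t) on [3/2, 3); …
split f at 1, 9/4, 9: ℳ[f](s) collects 4 kernel integrals
segment [0, 1) carries t; integrate it
piece [1, 9/4): integrate sqrt(t)*(sqrt(t) + 3) against the kernel
for t in [9/4, 9): the term is ∫ t*log(sqrt(t))·t^(s-1)
on [9, ∞) integrate f = 1/t against the kernel

F(3/4) = -452*sqrt(3)/147 - 27*sqrt(6)*log(3)/28 - 12/5 + 27*sqrt(6)*log(2)/28 + 3861*sqrt(6)/980 + 108*sqrt(3)*log(3)/7
F(0) = 9*log(2)/4 + 143/72 + 27*log(3)/4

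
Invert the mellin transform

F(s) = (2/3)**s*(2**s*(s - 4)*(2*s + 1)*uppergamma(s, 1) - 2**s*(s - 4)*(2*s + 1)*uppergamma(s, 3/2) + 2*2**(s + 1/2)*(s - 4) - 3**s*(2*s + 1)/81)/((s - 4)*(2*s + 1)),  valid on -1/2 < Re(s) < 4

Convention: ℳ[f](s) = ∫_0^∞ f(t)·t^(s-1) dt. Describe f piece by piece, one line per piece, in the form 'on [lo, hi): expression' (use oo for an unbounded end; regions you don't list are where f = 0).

on [0, 4/3): sqrt(6)*sqrt(t)/2
on [4/3, 2): exp(-3*t/4)
on [2, oo): 16/(81*t**4)

peel off the common scale on t: sqrt(t) on [0, 2); exp(-t/2) on [2, 3); t**(-4) on [3, ∞)
the 3 pieces separated at 4/3, 2 each add one integral
segment [0, 4/3) carries sqrt(6)*sqrt(t)/2; integrate it
on [4/3, 2) integrate f = exp(-3*t/4) against the kernel
segment [2, ∞) carries 16/(81*t**4); integrate it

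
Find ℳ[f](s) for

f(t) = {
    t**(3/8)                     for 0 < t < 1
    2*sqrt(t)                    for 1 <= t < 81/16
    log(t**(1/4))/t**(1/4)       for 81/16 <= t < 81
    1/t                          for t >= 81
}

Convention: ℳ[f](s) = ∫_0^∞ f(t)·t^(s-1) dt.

2*(324*2**(4*s)*(4*s - 4)*(4*s + 2)*(16*s**2 - 8*s + 1) - 324*2**(4*s)*(4*s - 4)*(8*s + 3)*(16*s**2 - 8*s + 1) - 432*3**(4*s)*s*(4*s - 4)*(4*s + 2)*(8*s + 3)*log(3) + 432*3**(4*s)*s*(4*s - 4)*(4*s + 2)*(8*s + 3)*log(2) - 108*3**(4*s)*(4*s - 4)*(4*s + 2)*(8*s + 3)*log(2) + 108*3**(4*s)*(4*s - 4)*(4*s + 2)*(8*s + 3) + 108*3**(4*s)*(4*s - 4)*(4*s + 2)*(8*s + 3)*log(3) + 729*3**(4*s)*(4*s - 4)*(8*s + 3)*(16*s**2 - 8*s + 1) + 216*6**(4*s)*s*(4*s - 4)*(4*s + 2)*(8*s + 3)*log(3) - 54*6**(4*s)*(4*s - 4)*(4*s + 2)*(8*s + 3)*log(3) - 54*6**(4*s)*(4*s - 4)*(4*s + 2)*(8*s + 3) - 2*6**(4*s)*(4*s + 2)*(8*s + 3)*(16*s**2 - 8*s + 1))/(81*2**(4*s)*(4*s - 4)*(4*s + 2)*(8*s + 3)*(16*s**2 - 8*s + 1))
  -3/8 < Re(s) < 1

back out the power substitution: t**(3/4) on [0, 1); 2*t on [1, 9/4); log(sqrt(t))/sqrt(t) on [9/4, 9); …
remove the power substitution first: t**(3/2) on [0, 1); 2*t**2 on [1, 3/2); log(t)/t on [3/2, 3); …
decompose at 1, 81/16, 81; ℳ[f](s) sums the 4 pieces' integrals
over [0, 1), the kernel integral of t**(3/8) enters the sum
for t in [1, 81/16): the term is ∫ 2*sqrt(t)·t^(s-1)
segment [81/16, 81) carries log(t**(1/4))/t**(1/4); integrate it
segment [81, ∞) carries 1/t; integrate it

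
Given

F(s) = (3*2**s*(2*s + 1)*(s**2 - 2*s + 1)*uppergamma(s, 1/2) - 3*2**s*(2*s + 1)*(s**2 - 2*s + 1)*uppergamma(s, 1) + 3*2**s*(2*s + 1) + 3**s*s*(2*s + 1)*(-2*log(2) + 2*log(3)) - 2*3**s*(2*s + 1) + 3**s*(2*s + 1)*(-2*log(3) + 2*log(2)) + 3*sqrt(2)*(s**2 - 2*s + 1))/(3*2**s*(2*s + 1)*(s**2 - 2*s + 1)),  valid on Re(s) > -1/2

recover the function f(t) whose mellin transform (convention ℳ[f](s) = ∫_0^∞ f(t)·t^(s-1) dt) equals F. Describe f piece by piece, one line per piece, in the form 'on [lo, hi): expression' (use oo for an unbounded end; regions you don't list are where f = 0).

on [0, 1/2): sqrt(t)
on [1/2, 1): exp(-t)
on [1, 3/2): log(t)/t

split f at 1/2, 1: ℳ[f](s) collects 3 kernel integrals
∫ over [0, 1/2) of sqrt(t)·t^(s-1) joins the sum
between 1/2 and 1 the integrand is exp(-t)·t^(s-1)
∫ over [1, 3/2) of log(t)/t·t^(s-1) joins the sum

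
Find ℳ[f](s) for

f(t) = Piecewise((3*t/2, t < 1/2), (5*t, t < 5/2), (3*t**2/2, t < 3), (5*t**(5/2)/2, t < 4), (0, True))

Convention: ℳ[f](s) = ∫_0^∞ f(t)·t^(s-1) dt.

along the cuts 1/2, 5/2, 3, ℳ[f](s) splits into 4 integrals
[0, 1/2) adds the kernel integral of 3*t/2
the [1/2, 5/2) slice contributes ∫ 5*t·t^(s-1) dt
on [5/2, 3) integrate f = 3*t**2/2 against the kernel
segment 3 to 4 holds 5*t**(5/2)/2; add its integral

(1280*2**(3*s)*(s + 1)*(s + 2) - 360*2**s*3**(s + 1/2)*(s + 1)*(s + 2) - 75*5**s*(s + 1)*(2*s + 5) + 100*5**s*(s + 2)*(2*s + 5) + 108*6**s*(s + 1)*(2*s + 5) - 14*(s + 2)*(2*s + 5))/(8*2**s*(s + 1)*(s + 2)*(2*s + 5))
  Re(s) > -1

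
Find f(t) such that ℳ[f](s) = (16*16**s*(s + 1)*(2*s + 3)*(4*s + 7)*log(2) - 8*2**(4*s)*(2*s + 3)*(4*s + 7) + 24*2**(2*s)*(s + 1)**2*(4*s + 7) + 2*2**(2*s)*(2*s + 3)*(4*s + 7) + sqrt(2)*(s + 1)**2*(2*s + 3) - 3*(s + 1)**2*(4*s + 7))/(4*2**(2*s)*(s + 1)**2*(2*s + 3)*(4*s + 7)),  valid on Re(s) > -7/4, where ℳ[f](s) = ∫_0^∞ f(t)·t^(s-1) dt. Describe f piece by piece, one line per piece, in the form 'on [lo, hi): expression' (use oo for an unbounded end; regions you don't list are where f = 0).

on [0, 1/4): t**(7/4)
on [1/4, 1): 3*t**(3/2)
on [1, 4): t*log(sqrt(t))

the shared t-power comes off first: t**(3/4) on [0, 1/4); 3*sqrt(t) on [1/4, 1); log(sqrt(t)) on [1, 4)
undo the power substitution: t**(3/2) on [0, 1/2); 3*t on [1/2, 1); log(t) on [1, 2)
split f at 1/4, 1: ℳ[f](s) collects 3 kernel integrals
the [0, 1/4) slice contributes ∫ t**(7/4)·t^(s-1) dt
piece [1/4, 1): integrate 3*t**(3/2) against the kernel
piece [1, 4): integrate t*log(sqrt(t)) against the kernel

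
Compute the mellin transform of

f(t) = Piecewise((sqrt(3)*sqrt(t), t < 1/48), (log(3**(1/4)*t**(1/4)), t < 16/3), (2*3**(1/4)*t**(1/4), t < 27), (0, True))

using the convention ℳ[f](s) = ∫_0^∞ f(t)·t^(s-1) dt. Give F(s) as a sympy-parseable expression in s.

back out the common scale on t: sqrt(t) on [0, 1/16); log(t**(1/4)) on [1/16, 16); 2*t**(1/4) on [16, 81)
back out the power substitution: t on [0, 1/4); log(sqrt(t)) on [1/4, 4); 2*sqrt(t) on [4, 9)
invert the power substitution to get t**2 on [0, 1/2); log(t) on [1/2, 2); 2*t on [2, 3)
summing 3 kernel integrals split by 1/48, 16/3 yields ℳ[f](s)
on [0, 1/48) integrate f = sqrt(3)*sqrt(t) against the kernel
between 1/48 and 16/3 the integrand is log(3**(1/4)*t**(1/4))·t^(s-1)
∫ 2*3**(1/4)*t**(1/4)·t^(s-1) over [16/3, 27)

(-64*2**(8*s)*s**2*(2*s + 1) + 4*2**(8*s)*s*(2*s + 1)*(4*s + 1)*log(2) - 2**(8*s)*(2*s + 1)*(4*s + 1) + 96*6**(4*s)*s**2*(2*s + 1) + 2*s**2*(4*s + 1) + 4*s*(2*s + 1)*(4*s + 1)*log(2) + (2*s + 1)*(4*s + 1))/(4*48**s*s**2*(2*s + 1)*(4*s + 1))
  Re(s) > -1/2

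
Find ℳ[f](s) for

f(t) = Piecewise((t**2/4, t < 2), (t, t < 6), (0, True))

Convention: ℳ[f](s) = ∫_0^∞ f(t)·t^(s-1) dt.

undo the common scale on t: t**2 on [0, 1); 2*t on [1, 3)
the shared t-power comes off first: t**(3/2) on [0, 1); 2*sqrt(t) on [1, 3)
split f at 2: ℳ[f](s) collects 2 kernel integrals
∫ t**2/4·t^(s-1) over [0, 2)
between 2 and 6 the integrand is t·t^(s-1)

2**s*(6*3**s*(s + 2) - s - 3)/((s + 1)*(s + 2))
  Re(s) > -2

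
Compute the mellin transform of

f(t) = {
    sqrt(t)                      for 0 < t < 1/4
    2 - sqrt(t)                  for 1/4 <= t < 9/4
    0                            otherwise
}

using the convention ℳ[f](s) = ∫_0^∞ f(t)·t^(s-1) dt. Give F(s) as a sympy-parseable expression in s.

peel off the power substitution: t on [0, 1/2); 2 - t on [1/2, 3/2)
the 2 pieces separated at 1/4 each add one integral
segment [0, 1/4) carries sqrt(t); integrate it
the [1/4, 9/4) slice contributes ∫ (2 - sqrt(t))·t^(s-1) dt

(9**s*s + 2*9**s - 2*s - 2)/(4**s*s*(2*s + 1))
  Re(s) > -1/2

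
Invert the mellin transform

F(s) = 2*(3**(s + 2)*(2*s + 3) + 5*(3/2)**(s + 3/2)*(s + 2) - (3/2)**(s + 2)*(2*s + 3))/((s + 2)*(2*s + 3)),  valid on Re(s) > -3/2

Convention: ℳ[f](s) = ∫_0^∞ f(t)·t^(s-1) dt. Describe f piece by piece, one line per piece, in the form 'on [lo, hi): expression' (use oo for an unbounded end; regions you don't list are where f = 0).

on [0, 3/2): 5*t**(3/2)
on [3/2, 3): 2*t**2

summing 2 kernel integrals split by 3/2 yields ℳ[f](s)
[0, 3/2) adds the kernel integral of 5*t**(3/2)
∫ over [3/2, 3) of 2*t**2·t^(s-1) joins the sum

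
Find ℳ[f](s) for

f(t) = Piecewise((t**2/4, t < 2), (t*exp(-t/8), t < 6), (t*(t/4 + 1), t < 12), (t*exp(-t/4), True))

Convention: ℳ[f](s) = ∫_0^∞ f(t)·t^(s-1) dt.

2**s*(8*2**(2*s)*(s + 1)*(s + 2)*uppergamma(s + 1, 1/4) - 8*2**(2*s)*(s + 1)*(s + 2)*uppergamma(s + 1, 3/4) + 4*2**s*(s + 1)*(s + 2)*uppergamma(s + 1, 3) - 15*3**s*(s + 1) - 6*3**s + 48*6**s*(s + 1) + 12*6**s + s + 1)/((s + 1)*(s + 2))
  Re(s) > -2

the shared t-power comes off first: t/4 on [0, 2); exp(-t/8) on [2, 6); t/4 + 1 on [6, 12); …
strip the common scale on t: t/2 on [0, 1); exp(-t/4) on [1, 3); t/2 + 1 on [3, 6); …
peel off the common scale on t: t on [0, 1/2); exp(-t/2) on [1/2, 3/2); t + 1 on [3/2, 3); …
summing 4 kernel integrals split by 2, 6, 12 yields ℳ[f](s)
on [0, 2) integrate f = t**2/4 against the kernel
[2, 6) adds the kernel integral of t*exp(-t/8)
piece [6, 12): integrate t*(t/4 + 1) against the kernel
∫ t*exp(-t/4)·t^(s-1) over [12, ∞)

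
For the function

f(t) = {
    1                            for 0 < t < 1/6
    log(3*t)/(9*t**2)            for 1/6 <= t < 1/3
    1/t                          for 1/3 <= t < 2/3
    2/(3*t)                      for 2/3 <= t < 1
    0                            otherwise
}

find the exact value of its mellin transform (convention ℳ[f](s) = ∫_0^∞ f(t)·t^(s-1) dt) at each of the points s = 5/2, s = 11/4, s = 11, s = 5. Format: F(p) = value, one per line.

F(5/2) = sqrt(6)*(-180*sqrt(2) + 60*log(2) + 203 + 120*sqrt(6))/1620
F(11/4) = 6**(1/4)*(-2420*2**(3/4) + 924*log(2) + 1295 + 1584*sqrt(2) + 2376*6**(3/4))/37422
F(11) = log(2)/816293376 + 108682157681/1616260884480
F(5) = log(2)/5832 + 62869/349920

strip the common scale on t: 1 on [0, 1/4); log(2*t)/(4*t**2) on [1/4, 1/2); 3/(2*t) on [1/2, 1); …
invert the common scale on t to get 1 on [0, 1/2); log(t)/t**2 on [1/2, 1); 3/t on [1, 2); …
reversing the shared t-power: t on [0, 1/2); log(t)/t on [1/2, 1); 3 on [1, 2); …
cuts at 1/6, 1/3, 2/3: linearity sums the 4 kernel integrals
over [0, 1/6), the kernel integral of 1 enters the sum
on [1/6, 1/3): add ∫ log(3*t)/(9*t**2)·t^(s-1) dt
[1/3, 2/3) adds the kernel integral of 1/t
on [2/3, 1) integrate f = 2/(3*t) against the kernel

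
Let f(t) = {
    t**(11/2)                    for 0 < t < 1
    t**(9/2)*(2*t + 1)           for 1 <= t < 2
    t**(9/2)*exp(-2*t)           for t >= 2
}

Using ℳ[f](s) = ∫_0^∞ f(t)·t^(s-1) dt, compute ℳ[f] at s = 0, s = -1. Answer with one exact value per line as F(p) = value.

F(0) = (sqrt(2)*(10395*sqrt(pi)*exp(4)*erfc(2) + 532620)/50688 + (-20480 + 770048*sqrt(2))*exp(4)/50688)*exp(-4)
F(-1) = (sqrt(2)*(945*sqrt(pi)*exp(4)*erfc(2) + 29988)/8064 + (-4096 + 75776*sqrt(2))*exp(4)/8064)*exp(-4)

back out the shared t-power: t**(7/2) on [0, 1); t**(5/2)*(2*t + 1) on [1, 2); t**(5/2)*exp(-2*t) on [2, ∞)
peel off the shared t-power: t**3 on [0, 1); t**2*(2*t + 1) on [1, 2); t**2*exp(-2*t) on [2, ∞)
reversing the shared t-power: t on [0, 1); 2*t + 1 on [1, 2); exp(-2*t) on [2, ∞)
slice at 1, 2, transform all 3 pieces, and sum them
segment 0 to 1 holds t**(11/2); add its integral
the [1, 2) slice contributes ∫ t**(9/2)*(2*t + 1)·t^(s-1) dt
over [2, ∞), the kernel integral of t**(9/2)*exp(-2*t) enters the sum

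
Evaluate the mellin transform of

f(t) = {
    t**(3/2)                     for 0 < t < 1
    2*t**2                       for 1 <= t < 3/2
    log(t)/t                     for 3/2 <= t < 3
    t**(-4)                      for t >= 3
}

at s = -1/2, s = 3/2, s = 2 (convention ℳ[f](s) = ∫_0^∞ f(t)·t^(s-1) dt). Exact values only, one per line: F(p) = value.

treat the 4 regions marked off by 1, 3/2, 3 separately and sum
the [0, 1) slice contributes ∫ t**(3/2)·t^(s-1) dt
[1, 3/2) adds the kernel integral of 2*t**2
[3/2, 3) adds the kernel integral of log(t)/t
on [3, ∞): add ∫ t**(-4)·t^(s-1) dt

F(-1/2) = -1/3 - 4*sqrt(6)*log(2)/27 - 2*sqrt(3)*log(3)/27 - 106*sqrt(3)/2187 + 4*sqrt(6)*log(3)/27 + 89*sqrt(6)/81
F(3/2) = -538*sqrt(3)/135 - 5/21 + log(2**(sqrt(6))*3**(-sqrt(6) + 2*sqrt(3))) + 83*sqrt(6)/28
F(2) = 1759/2016 + 3*log(2)/2 + 3*log(3)/2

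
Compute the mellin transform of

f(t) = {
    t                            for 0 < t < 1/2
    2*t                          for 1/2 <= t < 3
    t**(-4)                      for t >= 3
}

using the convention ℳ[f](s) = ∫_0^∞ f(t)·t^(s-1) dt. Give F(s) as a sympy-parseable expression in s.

(970*6**s*s - 3890*6**s - 81*s + 324)/(162*2**s*(s**2 - 3*s - 4))
  -1 < Re(s) < 4

slice at 1/2, 3, transform all 3 pieces, and sum them
on [0, 1/2) integrate f = t against the kernel
segment 1/2 to 3 holds 2*t; add its integral
∫ over [3, ∞) of t**(-4)·t^(s-1) joins the sum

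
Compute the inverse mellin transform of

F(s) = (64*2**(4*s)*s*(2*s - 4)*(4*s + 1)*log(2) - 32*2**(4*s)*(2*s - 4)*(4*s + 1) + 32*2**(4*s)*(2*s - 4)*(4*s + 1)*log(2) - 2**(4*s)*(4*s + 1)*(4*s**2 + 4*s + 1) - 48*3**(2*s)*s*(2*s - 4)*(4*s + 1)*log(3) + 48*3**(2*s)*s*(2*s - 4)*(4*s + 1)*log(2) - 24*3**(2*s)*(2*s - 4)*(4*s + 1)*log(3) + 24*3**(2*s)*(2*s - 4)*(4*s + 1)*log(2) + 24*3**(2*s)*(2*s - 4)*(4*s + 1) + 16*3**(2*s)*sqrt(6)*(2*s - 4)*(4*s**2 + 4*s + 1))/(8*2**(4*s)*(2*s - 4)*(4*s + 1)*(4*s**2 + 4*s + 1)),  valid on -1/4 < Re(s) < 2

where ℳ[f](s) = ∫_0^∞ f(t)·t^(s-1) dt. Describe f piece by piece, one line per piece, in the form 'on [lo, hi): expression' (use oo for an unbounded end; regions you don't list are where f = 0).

on [0, 9/16): sqrt(2)*t**(1/4)
on [9/16, 1): 2*sqrt(t)*log(2*sqrt(t))
on [1, oo): 1/(16*t**2)

the common scale on t comes off first: 2**(1/4)*t**(1/4) on [0, 9/8); sqrt(2)*sqrt(t)*log(sqrt(2)*sqrt(t)) on [9/8, 2); 1/(4*t**2) on [2, ∞)
undo the common scale on t: t**(1/4) on [0, 9/4); sqrt(t)*log(sqrt(t)) on [9/4, 4); t**(-2) on [4, ∞)
invert the power substitution to get sqrt(t) on [0, 3/2); t*log(t) on [3/2, 2); t**(-4) on [2, ∞)
integrate the 3 segments split at 9/16, 1, then add the results
segment 0 to 9/16 holds sqrt(2)*t**(1/4); add its integral
the [9/16, 1) slice contributes ∫ 2*sqrt(t)*log(2*sqrt(t))·t^(s-1) dt
segment [1, ∞) carries 1/(16*t**2); integrate it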